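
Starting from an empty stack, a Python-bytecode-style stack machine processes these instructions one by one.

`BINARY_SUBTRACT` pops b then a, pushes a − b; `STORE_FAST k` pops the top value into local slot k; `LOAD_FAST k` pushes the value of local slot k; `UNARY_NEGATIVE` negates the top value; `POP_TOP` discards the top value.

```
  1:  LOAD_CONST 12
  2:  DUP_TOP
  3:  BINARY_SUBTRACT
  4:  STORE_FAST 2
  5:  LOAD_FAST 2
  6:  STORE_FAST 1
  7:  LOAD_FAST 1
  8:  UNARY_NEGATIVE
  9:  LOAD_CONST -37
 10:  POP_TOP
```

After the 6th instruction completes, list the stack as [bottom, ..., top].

[]

LOAD_CONST 12   -> 12
DUP_TOP         -> 12 12
BINARY_SUBTRACT -> 0
STORE_FAST 2    -> (empty)
LOAD_FAST 2     -> 0
STORE_FAST 1    -> (empty)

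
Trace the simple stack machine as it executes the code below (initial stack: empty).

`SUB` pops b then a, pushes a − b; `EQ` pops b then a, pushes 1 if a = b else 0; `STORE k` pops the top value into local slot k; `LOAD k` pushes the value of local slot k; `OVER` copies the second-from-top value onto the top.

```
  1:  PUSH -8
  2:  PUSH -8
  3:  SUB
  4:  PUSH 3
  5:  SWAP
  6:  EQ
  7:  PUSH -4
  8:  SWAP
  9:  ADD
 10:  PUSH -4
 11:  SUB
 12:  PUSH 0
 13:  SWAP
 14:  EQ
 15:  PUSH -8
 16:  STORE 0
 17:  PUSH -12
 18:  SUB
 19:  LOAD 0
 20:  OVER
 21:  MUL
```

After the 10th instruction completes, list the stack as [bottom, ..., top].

PUSH -8  [-8]
PUSH -8  [-8, -8]
SUB      [0]
PUSH 3   [0, 3]
SWAP     [3, 0]
EQ       [0]
PUSH -4  [0, -4]
SWAP     [-4, 0]
ADD      [-4]
PUSH -4  [-4, -4]

[-4, -4]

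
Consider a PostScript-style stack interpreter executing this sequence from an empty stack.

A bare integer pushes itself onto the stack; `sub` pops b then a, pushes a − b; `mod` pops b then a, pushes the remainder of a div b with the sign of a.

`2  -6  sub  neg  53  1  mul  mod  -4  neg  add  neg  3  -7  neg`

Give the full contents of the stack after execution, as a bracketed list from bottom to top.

2   → [2]
-6  → [2, -6]
sub → [8]
neg → [-8]
53  → [-8, 53]
1   → [-8, 53, 1]
mul → [-8, 53]
mod → [-8]
-4  → [-8, -4]
neg → [-8, 4]
add → [-4]
neg → [4]
3   → [4, 3]
-7  → [4, 3, -7]
neg → [4, 3, 7]

[4, 3, 7]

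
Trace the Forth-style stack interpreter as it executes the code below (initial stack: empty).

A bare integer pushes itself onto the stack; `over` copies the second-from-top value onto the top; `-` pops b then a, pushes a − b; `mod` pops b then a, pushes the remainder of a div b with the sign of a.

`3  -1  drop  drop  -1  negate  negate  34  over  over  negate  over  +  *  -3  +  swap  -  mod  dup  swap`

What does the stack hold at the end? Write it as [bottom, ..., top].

3      → [3]
-1     → [3, -1]
drop   → [3]
drop   → []
-1     → [-1]
negate → [1]
negate → [-1]
34     → [-1, 34]
over   → [-1, 34, -1]
over   → [-1, 34, -1, 34]
negate → [-1, 34, -1, -34]
over   → [-1, 34, -1, -34, -1]
+      → [-1, 34, -1, -35]
*      → [-1, 34, 35]
-3     → [-1, 34, 35, -3]
+      → [-1, 34, 32]
swap   → [-1, 32, 34]
-      → [-1, -2]
mod    → [-1]
dup    → [-1, -1]
swap   → [-1, -1]

[-1, -1]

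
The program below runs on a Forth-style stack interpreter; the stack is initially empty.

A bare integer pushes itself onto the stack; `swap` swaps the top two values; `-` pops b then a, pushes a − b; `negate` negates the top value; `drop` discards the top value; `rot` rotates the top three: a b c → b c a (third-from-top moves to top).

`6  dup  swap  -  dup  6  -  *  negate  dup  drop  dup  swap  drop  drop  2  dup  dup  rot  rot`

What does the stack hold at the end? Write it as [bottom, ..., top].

[2, 2, 2]

6       [6]
dup     [6, 6]
swap    [6, 6]
-       [0]
dup     [0, 0]
6       [0, 0, 6]
-       [0, -6]
*       [0]
negate  [0]
dup     [0, 0]
drop    [0]
dup     [0, 0]
swap    [0, 0]
drop    [0]
drop    []
2       [2]
dup     [2, 2]
dup     [2, 2, 2]
rot     [2, 2, 2]
rot     [2, 2, 2]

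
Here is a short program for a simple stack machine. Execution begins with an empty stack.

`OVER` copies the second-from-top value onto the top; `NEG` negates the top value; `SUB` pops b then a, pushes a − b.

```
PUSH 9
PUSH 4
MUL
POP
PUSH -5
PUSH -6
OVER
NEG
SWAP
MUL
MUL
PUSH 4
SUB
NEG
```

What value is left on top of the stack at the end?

PUSH 9  : 9
PUSH 4  : 9 4
MUL     : 36
POP     : (empty)
PUSH -5 : -5
PUSH -6 : -5 -6
OVER    : -5 -6 -5
NEG     : -5 -6 5
SWAP    : -5 5 -6
MUL     : -5 -30
MUL     : 150
PUSH 4  : 150 4
SUB     : 146
NEG     : -146

-146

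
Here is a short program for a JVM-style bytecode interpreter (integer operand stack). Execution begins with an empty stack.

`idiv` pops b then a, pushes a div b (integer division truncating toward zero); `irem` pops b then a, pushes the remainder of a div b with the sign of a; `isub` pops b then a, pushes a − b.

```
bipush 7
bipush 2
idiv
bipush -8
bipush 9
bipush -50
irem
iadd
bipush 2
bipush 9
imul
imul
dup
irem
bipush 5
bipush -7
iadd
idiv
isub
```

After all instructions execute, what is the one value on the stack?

3

bipush 7   → [7]
bipush 2   → [7, 2]
idiv       → [3]
bipush -8  → [3, -8]
bipush 9   → [3, -8, 9]
bipush -50 → [3, -8, 9, -50]
irem       → [3, -8, 9]
iadd       → [3, 1]
bipush 2   → [3, 1, 2]
bipush 9   → [3, 1, 2, 9]
imul       → [3, 1, 18]
imul       → [3, 18]
dup        → [3, 18, 18]
irem       → [3, 0]
bipush 5   → [3, 0, 5]
bipush -7  → [3, 0, 5, -7]
iadd       → [3, 0, -2]
idiv       → [3, 0]
isub       → [3]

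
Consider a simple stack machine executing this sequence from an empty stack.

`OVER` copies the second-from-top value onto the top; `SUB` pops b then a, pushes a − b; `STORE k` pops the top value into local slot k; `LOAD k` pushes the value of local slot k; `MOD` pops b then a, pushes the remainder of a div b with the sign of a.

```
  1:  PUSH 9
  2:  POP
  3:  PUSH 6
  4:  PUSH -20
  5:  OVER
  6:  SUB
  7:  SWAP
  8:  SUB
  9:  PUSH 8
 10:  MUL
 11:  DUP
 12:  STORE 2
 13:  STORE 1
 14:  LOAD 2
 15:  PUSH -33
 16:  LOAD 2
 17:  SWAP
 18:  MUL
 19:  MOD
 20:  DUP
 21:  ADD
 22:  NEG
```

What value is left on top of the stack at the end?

512

PUSH 9   : [9]
POP      : []
PUSH 6   : [6]
PUSH -20 : [6, -20]
OVER     : [6, -20, 6]
SUB      : [6, -26]
SWAP     : [-26, 6]
SUB      : [-32]
PUSH 8   : [-32, 8]
MUL      : [-256]
DUP      : [-256, -256]
STORE 2  : [-256]
STORE 1  : []
LOAD 2   : [-256]
PUSH -33 : [-256, -33]
LOAD 2   : [-256, -33, -256]
SWAP     : [-256, -256, -33]
MUL      : [-256, 8448]
MOD      : [-256]
DUP      : [-256, -256]
ADD      : [-512]
NEG      : [512]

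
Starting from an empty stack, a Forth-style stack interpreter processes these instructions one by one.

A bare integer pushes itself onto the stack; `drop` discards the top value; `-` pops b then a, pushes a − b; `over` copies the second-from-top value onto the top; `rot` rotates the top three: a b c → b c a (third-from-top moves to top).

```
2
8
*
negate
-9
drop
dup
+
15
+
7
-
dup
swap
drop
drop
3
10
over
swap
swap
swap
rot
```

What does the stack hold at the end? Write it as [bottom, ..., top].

2       [2]
8       [2, 8]
*       [16]
negate  [-16]
-9      [-16, -9]
drop    [-16]
dup     [-16, -16]
+       [-32]
15      [-32, 15]
+       [-17]
7       [-17, 7]
-       [-24]
dup     [-24, -24]
swap    [-24, -24]
drop    [-24]
drop    []
3       [3]
10      [3, 10]
over    [3, 10, 3]
swap    [3, 3, 10]
swap    [3, 10, 3]
swap    [3, 3, 10]
rot     [3, 10, 3]

[3, 10, 3]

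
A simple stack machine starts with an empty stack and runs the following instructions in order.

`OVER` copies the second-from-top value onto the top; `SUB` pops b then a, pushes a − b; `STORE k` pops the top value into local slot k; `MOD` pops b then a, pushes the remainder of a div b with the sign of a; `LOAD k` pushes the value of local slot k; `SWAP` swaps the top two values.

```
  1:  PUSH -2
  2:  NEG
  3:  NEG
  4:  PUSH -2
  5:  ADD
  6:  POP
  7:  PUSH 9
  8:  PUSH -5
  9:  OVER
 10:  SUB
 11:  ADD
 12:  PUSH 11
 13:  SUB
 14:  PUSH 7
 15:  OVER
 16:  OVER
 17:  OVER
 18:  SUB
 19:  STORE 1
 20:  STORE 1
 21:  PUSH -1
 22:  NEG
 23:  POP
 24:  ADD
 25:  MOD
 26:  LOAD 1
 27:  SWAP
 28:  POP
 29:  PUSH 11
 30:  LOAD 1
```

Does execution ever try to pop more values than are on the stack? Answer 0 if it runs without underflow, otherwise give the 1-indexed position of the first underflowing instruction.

PUSH -2 -> -2
NEG     -> 2
NEG     -> -2
PUSH -2 -> -2 -2
ADD     -> -4
POP     -> (empty)
PUSH 9  -> 9
PUSH -5 -> 9 -5
OVER    -> 9 -5 9
SUB     -> 9 -14
ADD     -> -5
PUSH 11 -> -5 11
SUB     -> -16
PUSH 7  -> -16 7
OVER    -> -16 7 -16
OVER    -> -16 7 -16 7
OVER    -> -16 7 -16 7 -16
SUB     -> -16 7 -16 23
STORE 1 -> -16 7 -16
STORE 1 -> -16 7
PUSH -1 -> -16 7 -1
NEG     -> -16 7 1
POP     -> -16 7
ADD     -> -9
MOD  — needs 2 operands, stack has 1 → underflow

25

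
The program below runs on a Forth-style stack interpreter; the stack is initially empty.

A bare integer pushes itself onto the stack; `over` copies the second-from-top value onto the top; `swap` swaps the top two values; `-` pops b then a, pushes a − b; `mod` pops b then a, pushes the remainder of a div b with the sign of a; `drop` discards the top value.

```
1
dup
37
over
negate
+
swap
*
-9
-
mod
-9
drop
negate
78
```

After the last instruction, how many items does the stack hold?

2

1      : [1]
dup    : [1, 1]
37     : [1, 1, 37]
over   : [1, 1, 37, 1]
negate : [1, 1, 37, -1]
+      : [1, 1, 36]
swap   : [1, 36, 1]
*      : [1, 36]
-9     : [1, 36, -9]
-      : [1, 45]
mod    : [1]
-9     : [1, -9]
drop   : [1]
negate : [-1]
78     : [-1, 78]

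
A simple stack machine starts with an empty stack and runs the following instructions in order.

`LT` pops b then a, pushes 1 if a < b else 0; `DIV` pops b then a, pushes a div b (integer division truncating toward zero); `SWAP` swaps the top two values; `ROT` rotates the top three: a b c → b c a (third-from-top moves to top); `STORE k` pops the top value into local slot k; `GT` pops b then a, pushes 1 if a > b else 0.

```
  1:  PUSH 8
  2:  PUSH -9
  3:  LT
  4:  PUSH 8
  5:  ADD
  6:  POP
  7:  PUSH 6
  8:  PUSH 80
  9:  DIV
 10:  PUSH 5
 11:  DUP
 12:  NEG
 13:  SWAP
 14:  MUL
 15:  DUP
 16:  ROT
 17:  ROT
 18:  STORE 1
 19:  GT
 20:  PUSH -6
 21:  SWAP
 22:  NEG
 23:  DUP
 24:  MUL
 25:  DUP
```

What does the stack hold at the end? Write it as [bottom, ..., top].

[-6, 0, 0]

PUSH 8  -> 8
PUSH -9 -> 8 -9
LT      -> 0
PUSH 8  -> 0 8
ADD     -> 8
POP     -> (empty)
PUSH 6  -> 6
PUSH 80 -> 6 80
DIV     -> 0
PUSH 5  -> 0 5
DUP     -> 0 5 5
NEG     -> 0 5 -5
SWAP    -> 0 -5 5
MUL     -> 0 -25
DUP     -> 0 -25 -25
ROT     -> -25 -25 0
ROT     -> -25 0 -25
STORE 1 -> -25 0
GT      -> 0
PUSH -6 -> 0 -6
SWAP    -> -6 0
NEG     -> -6 0
DUP     -> -6 0 0
MUL     -> -6 0
DUP     -> -6 0 0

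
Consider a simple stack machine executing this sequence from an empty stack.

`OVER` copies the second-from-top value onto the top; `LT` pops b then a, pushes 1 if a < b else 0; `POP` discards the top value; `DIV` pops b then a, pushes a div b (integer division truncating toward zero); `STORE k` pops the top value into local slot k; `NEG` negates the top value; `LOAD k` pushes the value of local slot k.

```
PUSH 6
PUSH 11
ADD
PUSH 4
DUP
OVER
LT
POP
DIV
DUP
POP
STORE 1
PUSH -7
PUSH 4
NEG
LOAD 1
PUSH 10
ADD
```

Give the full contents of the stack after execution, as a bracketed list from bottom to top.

PUSH 6  -> 6
PUSH 11 -> 6 11
ADD     -> 17
PUSH 4  -> 17 4
DUP     -> 17 4 4
OVER    -> 17 4 4 4
LT      -> 17 4 0
POP     -> 17 4
DIV     -> 4
DUP     -> 4 4
POP     -> 4
STORE 1 -> (empty)
PUSH -7 -> -7
PUSH 4  -> -7 4
NEG     -> -7 -4
LOAD 1  -> -7 -4 4
PUSH 10 -> -7 -4 4 10
ADD     -> -7 -4 14

[-7, -4, 14]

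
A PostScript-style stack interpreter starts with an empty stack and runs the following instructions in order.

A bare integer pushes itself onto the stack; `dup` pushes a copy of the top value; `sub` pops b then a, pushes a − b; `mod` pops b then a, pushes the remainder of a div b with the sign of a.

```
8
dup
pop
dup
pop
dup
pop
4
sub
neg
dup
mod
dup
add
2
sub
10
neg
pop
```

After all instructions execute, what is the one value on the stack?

8    8
dup  8 8
pop  8
dup  8 8
pop  8
dup  8 8
pop  8
4    8 4
sub  4
neg  -4
dup  -4 -4
mod  0
dup  0 0
add  0
2    0 2
sub  -2
10   -2 10
neg  -2 -10
pop  -2

-2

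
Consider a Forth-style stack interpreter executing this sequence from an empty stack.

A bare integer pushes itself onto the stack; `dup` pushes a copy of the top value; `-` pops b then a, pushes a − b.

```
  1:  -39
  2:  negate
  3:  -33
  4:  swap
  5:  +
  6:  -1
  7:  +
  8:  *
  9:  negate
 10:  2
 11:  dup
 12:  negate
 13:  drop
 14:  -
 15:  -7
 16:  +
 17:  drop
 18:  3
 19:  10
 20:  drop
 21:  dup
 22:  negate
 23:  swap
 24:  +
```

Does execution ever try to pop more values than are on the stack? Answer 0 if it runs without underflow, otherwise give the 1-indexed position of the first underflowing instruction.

-39    -> -39
negate -> 39
-33    -> 39 -33
swap   -> -33 39
+      -> 6
-1     -> 6 -1
+      -> 5
*  — needs 2 operands, stack has 1 → underflow

8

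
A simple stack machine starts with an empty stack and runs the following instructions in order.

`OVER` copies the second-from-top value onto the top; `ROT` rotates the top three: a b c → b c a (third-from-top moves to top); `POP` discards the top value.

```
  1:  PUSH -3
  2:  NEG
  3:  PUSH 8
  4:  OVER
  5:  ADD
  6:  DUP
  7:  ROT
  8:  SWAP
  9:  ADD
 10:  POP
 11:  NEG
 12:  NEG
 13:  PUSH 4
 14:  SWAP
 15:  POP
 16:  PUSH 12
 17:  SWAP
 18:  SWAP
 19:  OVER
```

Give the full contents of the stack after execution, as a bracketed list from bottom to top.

PUSH -3  [-3]
NEG      [3]
PUSH 8   [3, 8]
OVER     [3, 8, 3]
ADD      [3, 11]
DUP      [3, 11, 11]
ROT      [11, 11, 3]
SWAP     [11, 3, 11]
ADD      [11, 14]
POP      [11]
NEG      [-11]
NEG      [11]
PUSH 4   [11, 4]
SWAP     [4, 11]
POP      [4]
PUSH 12  [4, 12]
SWAP     [12, 4]
SWAP     [4, 12]
OVER     [4, 12, 4]

[4, 12, 4]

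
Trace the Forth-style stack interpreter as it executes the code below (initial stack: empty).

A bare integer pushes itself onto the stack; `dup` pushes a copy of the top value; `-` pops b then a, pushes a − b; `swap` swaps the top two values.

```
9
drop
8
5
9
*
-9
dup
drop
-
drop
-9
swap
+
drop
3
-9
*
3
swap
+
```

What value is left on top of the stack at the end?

-24

9    → 9
drop → (empty)
8    → 8
5    → 8 5
9    → 8 5 9
*    → 8 45
-9   → 8 45 -9
dup  → 8 45 -9 -9
drop → 8 45 -9
-    → 8 54
drop → 8
-9   → 8 -9
swap → -9 8
+    → -1
drop → (empty)
3    → 3
-9   → 3 -9
*    → -27
3    → -27 3
swap → 3 -27
+    → -24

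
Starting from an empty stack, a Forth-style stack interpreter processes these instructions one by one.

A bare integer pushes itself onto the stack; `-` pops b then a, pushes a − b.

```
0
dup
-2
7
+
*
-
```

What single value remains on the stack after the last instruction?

0

0    0
dup  0 0
-2   0 0 -2
7    0 0 -2 7
+    0 0 5
*    0 0
-    0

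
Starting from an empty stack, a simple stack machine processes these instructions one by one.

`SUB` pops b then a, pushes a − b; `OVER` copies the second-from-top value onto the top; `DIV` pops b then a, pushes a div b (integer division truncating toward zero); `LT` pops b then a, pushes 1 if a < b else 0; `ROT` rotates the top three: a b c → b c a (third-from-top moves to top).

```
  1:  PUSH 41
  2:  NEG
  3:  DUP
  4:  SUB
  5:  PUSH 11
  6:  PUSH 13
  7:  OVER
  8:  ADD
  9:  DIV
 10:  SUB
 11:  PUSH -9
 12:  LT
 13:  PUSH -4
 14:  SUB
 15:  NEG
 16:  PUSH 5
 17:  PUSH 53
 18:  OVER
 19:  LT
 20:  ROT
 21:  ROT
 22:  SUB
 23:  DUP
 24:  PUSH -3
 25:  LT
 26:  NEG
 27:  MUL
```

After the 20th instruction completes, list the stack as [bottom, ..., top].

[5, 0, -4]

PUSH 41 → 41
NEG     → -41
DUP     → -41 -41
SUB     → 0
PUSH 11 → 0 11
PUSH 13 → 0 11 13
OVER    → 0 11 13 11
ADD     → 0 11 24
DIV     → 0 0
SUB     → 0
PUSH -9 → 0 -9
LT      → 0
PUSH -4 → 0 -4
SUB     → 4
NEG     → -4
PUSH 5  → -4 5
PUSH 53 → -4 5 53
OVER    → -4 5 53 5
LT      → -4 5 0
ROT     → 5 0 -4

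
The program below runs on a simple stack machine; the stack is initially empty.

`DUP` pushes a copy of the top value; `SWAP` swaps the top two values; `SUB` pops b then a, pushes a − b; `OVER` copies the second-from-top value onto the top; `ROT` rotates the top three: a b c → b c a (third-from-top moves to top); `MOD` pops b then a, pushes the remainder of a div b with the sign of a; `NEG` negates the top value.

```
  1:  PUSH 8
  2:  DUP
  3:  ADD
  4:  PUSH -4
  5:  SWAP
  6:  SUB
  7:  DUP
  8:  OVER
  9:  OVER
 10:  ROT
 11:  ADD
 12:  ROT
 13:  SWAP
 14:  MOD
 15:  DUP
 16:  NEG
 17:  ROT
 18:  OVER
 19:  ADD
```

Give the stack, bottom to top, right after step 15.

PUSH 8   [8]
DUP      [8, 8]
ADD      [16]
PUSH -4  [16, -4]
SWAP     [-4, 16]
SUB      [-20]
DUP      [-20, -20]
OVER     [-20, -20, -20]
OVER     [-20, -20, -20, -20]
ROT      [-20, -20, -20, -20]
ADD      [-20, -20, -40]
ROT      [-20, -40, -20]
SWAP     [-20, -20, -40]
MOD      [-20, -20]
DUP      [-20, -20, -20]

[-20, -20, -20]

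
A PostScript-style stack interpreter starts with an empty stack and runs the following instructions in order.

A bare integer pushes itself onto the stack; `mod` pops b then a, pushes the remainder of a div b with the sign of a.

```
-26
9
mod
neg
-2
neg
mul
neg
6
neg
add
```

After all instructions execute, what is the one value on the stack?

-22

-26  [-26]
9    [-26, 9]
mod  [-8]
neg  [8]
-2   [8, -2]
neg  [8, 2]
mul  [16]
neg  [-16]
6    [-16, 6]
neg  [-16, -6]
add  [-22]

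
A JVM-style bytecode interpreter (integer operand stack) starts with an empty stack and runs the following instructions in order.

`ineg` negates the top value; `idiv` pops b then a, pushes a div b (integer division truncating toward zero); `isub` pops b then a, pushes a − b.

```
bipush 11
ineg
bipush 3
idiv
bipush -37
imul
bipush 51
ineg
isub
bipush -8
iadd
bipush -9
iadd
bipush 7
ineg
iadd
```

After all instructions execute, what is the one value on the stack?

bipush 11  : 11
ineg       : -11
bipush 3   : -11 3
idiv       : -3
bipush -37 : -3 -37
imul       : 111
bipush 51  : 111 51
ineg       : 111 -51
isub       : 162
bipush -8  : 162 -8
iadd       : 154
bipush -9  : 154 -9
iadd       : 145
bipush 7   : 145 7
ineg       : 145 -7
iadd       : 138

138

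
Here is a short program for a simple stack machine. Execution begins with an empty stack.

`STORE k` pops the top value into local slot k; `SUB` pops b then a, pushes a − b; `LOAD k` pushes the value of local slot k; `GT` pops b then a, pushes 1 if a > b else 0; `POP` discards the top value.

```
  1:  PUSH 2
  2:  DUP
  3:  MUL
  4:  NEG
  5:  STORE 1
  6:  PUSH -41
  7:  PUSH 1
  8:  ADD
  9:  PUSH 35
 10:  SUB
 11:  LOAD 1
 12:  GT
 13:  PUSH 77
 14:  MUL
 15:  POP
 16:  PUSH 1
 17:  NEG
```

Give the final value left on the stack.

PUSH 2    [2]
DUP       [2, 2]
MUL       [4]
NEG       [-4]
STORE 1   []
PUSH -41  [-41]
PUSH 1    [-41, 1]
ADD       [-40]
PUSH 35   [-40, 35]
SUB       [-75]
LOAD 1    [-75, -4]
GT        [0]
PUSH 77   [0, 77]
MUL       [0]
POP       []
PUSH 1    [1]
NEG       [-1]

-1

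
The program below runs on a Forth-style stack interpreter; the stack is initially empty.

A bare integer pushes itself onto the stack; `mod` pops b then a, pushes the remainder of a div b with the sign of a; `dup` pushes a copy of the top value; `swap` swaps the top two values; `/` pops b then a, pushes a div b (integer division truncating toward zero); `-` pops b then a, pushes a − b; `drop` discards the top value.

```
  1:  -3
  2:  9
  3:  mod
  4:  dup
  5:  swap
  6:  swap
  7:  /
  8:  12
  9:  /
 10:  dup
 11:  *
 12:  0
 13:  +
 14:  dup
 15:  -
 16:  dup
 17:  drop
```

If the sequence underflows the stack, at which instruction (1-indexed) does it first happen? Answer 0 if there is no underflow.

-3    -3
9     -3 9
mod   -3
dup   -3 -3
swap  -3 -3
swap  -3 -3
/     1
12    1 12
/     0
dup   0 0
*     0
0     0 0
+     0
dup   0 0
-     0
dup   0 0
drop  0

0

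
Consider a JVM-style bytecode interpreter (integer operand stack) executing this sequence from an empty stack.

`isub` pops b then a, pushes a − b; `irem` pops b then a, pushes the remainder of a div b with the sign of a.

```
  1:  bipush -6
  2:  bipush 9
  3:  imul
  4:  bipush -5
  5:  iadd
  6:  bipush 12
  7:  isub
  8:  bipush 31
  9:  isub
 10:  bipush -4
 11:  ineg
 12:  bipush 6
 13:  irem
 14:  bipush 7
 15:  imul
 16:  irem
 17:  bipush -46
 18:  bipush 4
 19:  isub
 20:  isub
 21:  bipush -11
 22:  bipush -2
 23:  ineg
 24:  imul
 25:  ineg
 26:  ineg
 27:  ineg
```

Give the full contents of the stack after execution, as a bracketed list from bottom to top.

bipush -6  : [-6]
bipush 9   : [-6, 9]
imul       : [-54]
bipush -5  : [-54, -5]
iadd       : [-59]
bipush 12  : [-59, 12]
isub       : [-71]
bipush 31  : [-71, 31]
isub       : [-102]
bipush -4  : [-102, -4]
ineg       : [-102, 4]
bipush 6   : [-102, 4, 6]
irem       : [-102, 4]
bipush 7   : [-102, 4, 7]
imul       : [-102, 28]
irem       : [-18]
bipush -46 : [-18, -46]
bipush 4   : [-18, -46, 4]
isub       : [-18, -50]
isub       : [32]
bipush -11 : [32, -11]
bipush -2  : [32, -11, -2]
ineg       : [32, -11, 2]
imul       : [32, -22]
ineg       : [32, 22]
ineg       : [32, -22]
ineg       : [32, 22]

[32, 22]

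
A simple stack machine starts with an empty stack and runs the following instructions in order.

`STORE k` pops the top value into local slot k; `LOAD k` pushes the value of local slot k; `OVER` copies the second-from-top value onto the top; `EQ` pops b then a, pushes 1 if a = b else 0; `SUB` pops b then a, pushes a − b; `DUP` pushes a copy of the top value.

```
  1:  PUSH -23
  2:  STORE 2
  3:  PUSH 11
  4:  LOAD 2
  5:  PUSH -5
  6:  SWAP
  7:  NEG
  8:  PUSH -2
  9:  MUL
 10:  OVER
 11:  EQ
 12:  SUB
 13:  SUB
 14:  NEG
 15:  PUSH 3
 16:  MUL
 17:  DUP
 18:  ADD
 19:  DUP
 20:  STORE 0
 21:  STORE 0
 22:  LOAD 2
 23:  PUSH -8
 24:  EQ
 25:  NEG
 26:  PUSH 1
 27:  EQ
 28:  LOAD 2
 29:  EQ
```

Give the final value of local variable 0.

PUSH -23 → [-23]
STORE 2  → []
PUSH 11  → [11]
LOAD 2   → [11, -23]
PUSH -5  → [11, -23, -5]
SWAP     → [11, -5, -23]
NEG      → [11, -5, 23]
PUSH -2  → [11, -5, 23, -2]
MUL      → [11, -5, -46]
OVER     → [11, -5, -46, -5]
EQ       → [11, -5, 0]
SUB      → [11, -5]
SUB      → [16]
NEG      → [-16]
PUSH 3   → [-16, 3]
MUL      → [-48]
DUP      → [-48, -48]
ADD      → [-96]
DUP      → [-96, -96]
STORE 0  → [-96]
STORE 0  → []
LOAD 2   → [-23]
PUSH -8  → [-23, -8]
EQ       → [0]
NEG      → [0]
PUSH 1   → [0, 1]
EQ       → [0]
LOAD 2   → [0, -23]
EQ       → [0]

-96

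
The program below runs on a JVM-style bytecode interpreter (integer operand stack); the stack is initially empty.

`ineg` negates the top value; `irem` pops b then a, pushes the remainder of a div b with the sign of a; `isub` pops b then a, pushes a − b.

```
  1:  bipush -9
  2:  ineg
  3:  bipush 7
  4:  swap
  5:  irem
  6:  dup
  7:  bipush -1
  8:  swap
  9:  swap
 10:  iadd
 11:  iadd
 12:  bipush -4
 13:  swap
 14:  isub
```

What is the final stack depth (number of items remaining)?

bipush -9 → [-9]
ineg      → [9]
bipush 7  → [9, 7]
swap      → [7, 9]
irem      → [7]
dup       → [7, 7]
bipush -1 → [7, 7, -1]
swap      → [7, -1, 7]
swap      → [7, 7, -1]
iadd      → [7, 6]
iadd      → [13]
bipush -4 → [13, -4]
swap      → [-4, 13]
isub      → [-17]

1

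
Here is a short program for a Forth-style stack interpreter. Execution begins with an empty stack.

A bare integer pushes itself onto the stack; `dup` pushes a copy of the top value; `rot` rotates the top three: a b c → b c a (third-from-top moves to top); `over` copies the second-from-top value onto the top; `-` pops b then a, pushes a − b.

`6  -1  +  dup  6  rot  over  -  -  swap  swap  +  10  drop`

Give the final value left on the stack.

12

6     6
-1    6 -1
+     5
dup   5 5
6     5 5 6
rot   5 6 5
over  5 6 5 6
-     5 6 -1
-     5 7
swap  7 5
swap  5 7
+     12
10    12 10
drop  12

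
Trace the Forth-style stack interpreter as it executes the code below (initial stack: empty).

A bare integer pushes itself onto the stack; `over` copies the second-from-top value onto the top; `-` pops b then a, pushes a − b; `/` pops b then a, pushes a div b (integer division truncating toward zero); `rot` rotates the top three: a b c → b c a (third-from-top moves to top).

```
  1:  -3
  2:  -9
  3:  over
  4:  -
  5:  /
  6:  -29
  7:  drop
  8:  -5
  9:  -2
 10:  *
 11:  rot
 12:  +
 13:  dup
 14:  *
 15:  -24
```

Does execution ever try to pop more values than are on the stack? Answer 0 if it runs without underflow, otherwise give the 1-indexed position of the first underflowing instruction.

-3   → -3
-9   → -3 -9
over → -3 -9 -3
-    → -3 -6
/    → 0
-29  → 0 -29
drop → 0
-5   → 0 -5
-2   → 0 -5 -2
*    → 0 10
rot  — needs 3 operands, stack has 2 → underflow

11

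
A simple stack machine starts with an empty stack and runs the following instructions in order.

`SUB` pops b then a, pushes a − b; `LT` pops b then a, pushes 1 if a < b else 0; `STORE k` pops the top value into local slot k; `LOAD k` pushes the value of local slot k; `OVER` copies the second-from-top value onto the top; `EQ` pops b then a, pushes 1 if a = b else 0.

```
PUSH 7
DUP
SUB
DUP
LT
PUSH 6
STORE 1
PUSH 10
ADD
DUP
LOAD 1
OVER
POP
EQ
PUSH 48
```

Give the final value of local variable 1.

PUSH 7  -> [7]
DUP     -> [7, 7]
SUB     -> [0]
DUP     -> [0, 0]
LT      -> [0]
PUSH 6  -> [0, 6]
STORE 1 -> [0]
PUSH 10 -> [0, 10]
ADD     -> [10]
DUP     -> [10, 10]
LOAD 1  -> [10, 10, 6]
OVER    -> [10, 10, 6, 10]
POP     -> [10, 10, 6]
EQ      -> [10, 0]
PUSH 48 -> [10, 0, 48]

6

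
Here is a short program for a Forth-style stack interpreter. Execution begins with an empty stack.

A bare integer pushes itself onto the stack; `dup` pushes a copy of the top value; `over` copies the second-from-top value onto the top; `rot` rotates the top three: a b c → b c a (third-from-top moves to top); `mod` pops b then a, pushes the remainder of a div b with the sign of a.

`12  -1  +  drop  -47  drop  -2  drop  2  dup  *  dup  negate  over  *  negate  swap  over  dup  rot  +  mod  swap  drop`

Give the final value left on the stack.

12     → 12
-1     → 12 -1
+      → 11
drop   → (empty)
-47    → -47
drop   → (empty)
-2     → -2
drop   → (empty)
2      → 2
dup    → 2 2
*      → 4
dup    → 4 4
negate → 4 -4
over   → 4 -4 4
*      → 4 -16
negate → 4 16
swap   → 16 4
over   → 16 4 16
dup    → 16 4 16 16
rot    → 16 16 16 4
+      → 16 16 20
mod    → 16 16
swap   → 16 16
drop   → 16

16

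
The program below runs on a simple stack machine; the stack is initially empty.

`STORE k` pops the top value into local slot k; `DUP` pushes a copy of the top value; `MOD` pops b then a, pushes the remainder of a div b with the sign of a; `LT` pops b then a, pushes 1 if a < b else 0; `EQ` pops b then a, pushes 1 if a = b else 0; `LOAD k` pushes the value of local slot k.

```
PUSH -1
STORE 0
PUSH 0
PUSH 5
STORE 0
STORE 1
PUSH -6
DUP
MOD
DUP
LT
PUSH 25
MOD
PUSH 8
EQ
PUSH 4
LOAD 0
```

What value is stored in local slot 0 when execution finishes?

PUSH -1  -1
STORE 0  (empty)
PUSH 0   0
PUSH 5   0 5
STORE 0  0
STORE 1  (empty)
PUSH -6  -6
DUP      -6 -6
MOD      0
DUP      0 0
LT       0
PUSH 25  0 25
MOD      0
PUSH 8   0 8
EQ       0
PUSH 4   0 4
LOAD 0   0 4 5

5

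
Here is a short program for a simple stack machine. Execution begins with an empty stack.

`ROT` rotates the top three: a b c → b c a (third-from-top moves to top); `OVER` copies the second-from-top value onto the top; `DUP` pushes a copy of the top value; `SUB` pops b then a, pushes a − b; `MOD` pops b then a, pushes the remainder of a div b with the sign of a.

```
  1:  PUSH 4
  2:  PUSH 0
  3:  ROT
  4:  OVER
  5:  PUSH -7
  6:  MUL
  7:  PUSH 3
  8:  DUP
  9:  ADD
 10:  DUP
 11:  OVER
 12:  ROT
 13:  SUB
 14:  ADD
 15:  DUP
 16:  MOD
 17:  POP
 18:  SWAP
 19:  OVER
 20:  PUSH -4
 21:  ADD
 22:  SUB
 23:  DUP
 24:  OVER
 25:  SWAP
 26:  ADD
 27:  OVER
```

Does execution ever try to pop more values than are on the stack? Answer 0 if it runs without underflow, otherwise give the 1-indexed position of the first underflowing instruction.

PUSH 4  [4]
PUSH 0  [4, 0]
ROT  — needs 3 operands, stack has 2 → underflow

3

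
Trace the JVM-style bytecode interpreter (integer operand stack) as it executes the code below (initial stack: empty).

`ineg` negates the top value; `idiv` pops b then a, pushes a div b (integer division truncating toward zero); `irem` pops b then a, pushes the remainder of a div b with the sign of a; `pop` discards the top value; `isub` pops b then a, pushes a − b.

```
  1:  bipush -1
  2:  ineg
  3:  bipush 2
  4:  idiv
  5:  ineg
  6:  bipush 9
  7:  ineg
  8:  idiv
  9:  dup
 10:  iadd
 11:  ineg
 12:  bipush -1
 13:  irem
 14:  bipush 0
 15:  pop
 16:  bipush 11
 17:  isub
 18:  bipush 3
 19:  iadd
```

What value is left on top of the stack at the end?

-8

bipush -1 -> [-1]
ineg      -> [1]
bipush 2  -> [1, 2]
idiv      -> [0]
ineg      -> [0]
bipush 9  -> [0, 9]
ineg      -> [0, -9]
idiv      -> [0]
dup       -> [0, 0]
iadd      -> [0]
ineg      -> [0]
bipush -1 -> [0, -1]
irem      -> [0]
bipush 0  -> [0, 0]
pop       -> [0]
bipush 11 -> [0, 11]
isub      -> [-11]
bipush 3  -> [-11, 3]
iadd      -> [-8]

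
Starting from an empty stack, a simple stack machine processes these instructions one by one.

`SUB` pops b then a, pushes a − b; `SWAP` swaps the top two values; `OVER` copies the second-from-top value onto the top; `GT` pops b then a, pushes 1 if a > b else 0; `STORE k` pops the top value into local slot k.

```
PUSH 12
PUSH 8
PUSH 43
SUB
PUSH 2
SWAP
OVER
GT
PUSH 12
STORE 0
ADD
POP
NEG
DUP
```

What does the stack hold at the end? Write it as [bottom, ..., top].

PUSH 12 → [12]
PUSH 8  → [12, 8]
PUSH 43 → [12, 8, 43]
SUB     → [12, -35]
PUSH 2  → [12, -35, 2]
SWAP    → [12, 2, -35]
OVER    → [12, 2, -35, 2]
GT      → [12, 2, 0]
PUSH 12 → [12, 2, 0, 12]
STORE 0 → [12, 2, 0]
ADD     → [12, 2]
POP     → [12]
NEG     → [-12]
DUP     → [-12, -12]

[-12, -12]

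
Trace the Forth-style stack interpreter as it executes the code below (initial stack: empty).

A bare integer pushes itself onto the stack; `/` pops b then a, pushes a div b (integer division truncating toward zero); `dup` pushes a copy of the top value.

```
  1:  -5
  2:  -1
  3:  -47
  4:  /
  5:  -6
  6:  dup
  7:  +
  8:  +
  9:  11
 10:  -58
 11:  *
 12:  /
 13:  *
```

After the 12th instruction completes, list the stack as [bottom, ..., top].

-5  -> -5
-1  -> -5 -1
-47 -> -5 -1 -47
/   -> -5 0
-6  -> -5 0 -6
dup -> -5 0 -6 -6
+   -> -5 0 -12
+   -> -5 -12
11  -> -5 -12 11
-58 -> -5 -12 11 -58
*   -> -5 -12 -638
/   -> -5 0

[-5, 0]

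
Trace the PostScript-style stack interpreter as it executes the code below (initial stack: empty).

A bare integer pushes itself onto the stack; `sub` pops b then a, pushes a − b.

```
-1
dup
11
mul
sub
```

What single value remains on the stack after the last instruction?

10

-1  : [-1]
dup : [-1, -1]
11  : [-1, -1, 11]
mul : [-1, -11]
sub : [10]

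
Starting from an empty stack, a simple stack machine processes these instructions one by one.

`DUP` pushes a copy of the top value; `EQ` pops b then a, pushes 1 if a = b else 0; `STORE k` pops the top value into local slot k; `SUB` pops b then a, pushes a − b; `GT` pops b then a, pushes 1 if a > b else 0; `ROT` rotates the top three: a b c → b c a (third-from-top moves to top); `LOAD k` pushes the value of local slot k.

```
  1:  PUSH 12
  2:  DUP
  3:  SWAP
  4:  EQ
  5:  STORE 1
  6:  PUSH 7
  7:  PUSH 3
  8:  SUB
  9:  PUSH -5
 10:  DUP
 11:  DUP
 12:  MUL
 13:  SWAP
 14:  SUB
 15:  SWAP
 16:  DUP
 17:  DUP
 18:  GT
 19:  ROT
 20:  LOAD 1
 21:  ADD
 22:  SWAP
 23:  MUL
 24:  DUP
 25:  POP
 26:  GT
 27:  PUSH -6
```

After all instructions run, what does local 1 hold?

1

PUSH 12  [12]
DUP      [12, 12]
SWAP     [12, 12]
EQ       [1]
STORE 1  []
PUSH 7   [7]
PUSH 3   [7, 3]
SUB      [4]
PUSH -5  [4, -5]
DUP      [4, -5, -5]
DUP      [4, -5, -5, -5]
MUL      [4, -5, 25]
SWAP     [4, 25, -5]
SUB      [4, 30]
SWAP     [30, 4]
DUP      [30, 4, 4]
DUP      [30, 4, 4, 4]
GT       [30, 4, 0]
ROT      [4, 0, 30]
LOAD 1   [4, 0, 30, 1]
ADD      [4, 0, 31]
SWAP     [4, 31, 0]
MUL      [4, 0]
DUP      [4, 0, 0]
POP      [4, 0]
GT       [1]
PUSH -6  [1, -6]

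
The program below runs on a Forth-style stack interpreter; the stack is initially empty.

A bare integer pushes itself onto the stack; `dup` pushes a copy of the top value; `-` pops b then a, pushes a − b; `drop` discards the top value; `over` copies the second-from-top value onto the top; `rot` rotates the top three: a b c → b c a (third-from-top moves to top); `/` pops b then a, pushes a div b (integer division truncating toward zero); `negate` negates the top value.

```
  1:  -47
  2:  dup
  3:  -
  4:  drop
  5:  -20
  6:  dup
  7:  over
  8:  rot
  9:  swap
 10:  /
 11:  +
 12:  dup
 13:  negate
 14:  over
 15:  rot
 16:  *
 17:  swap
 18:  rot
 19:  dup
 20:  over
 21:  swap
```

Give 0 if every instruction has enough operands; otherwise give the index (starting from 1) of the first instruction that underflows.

18

-47     [-47]
dup     [-47, -47]
-       [0]
drop    []
-20     [-20]
dup     [-20, -20]
over    [-20, -20, -20]
rot     [-20, -20, -20]
swap    [-20, -20, -20]
/       [-20, 1]
+       [-19]
dup     [-19, -19]
negate  [-19, 19]
over    [-19, 19, -19]
rot     [19, -19, -19]
*       [19, 361]
swap    [361, 19]
rot  — needs 3 operands, stack has 2 → underflow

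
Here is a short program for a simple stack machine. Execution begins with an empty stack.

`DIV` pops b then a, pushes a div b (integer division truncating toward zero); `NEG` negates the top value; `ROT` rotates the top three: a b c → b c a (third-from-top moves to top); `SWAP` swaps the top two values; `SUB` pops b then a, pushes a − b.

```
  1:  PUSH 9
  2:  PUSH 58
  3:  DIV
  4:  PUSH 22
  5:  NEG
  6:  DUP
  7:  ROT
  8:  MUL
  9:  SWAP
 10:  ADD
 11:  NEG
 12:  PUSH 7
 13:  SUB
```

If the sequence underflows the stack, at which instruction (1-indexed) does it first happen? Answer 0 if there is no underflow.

PUSH 9   [9]
PUSH 58  [9, 58]
DIV      [0]
PUSH 22  [0, 22]
NEG      [0, -22]
DUP      [0, -22, -22]
ROT      [-22, -22, 0]
MUL      [-22, 0]
SWAP     [0, -22]
ADD      [-22]
NEG      [22]
PUSH 7   [22, 7]
SUB      [15]

0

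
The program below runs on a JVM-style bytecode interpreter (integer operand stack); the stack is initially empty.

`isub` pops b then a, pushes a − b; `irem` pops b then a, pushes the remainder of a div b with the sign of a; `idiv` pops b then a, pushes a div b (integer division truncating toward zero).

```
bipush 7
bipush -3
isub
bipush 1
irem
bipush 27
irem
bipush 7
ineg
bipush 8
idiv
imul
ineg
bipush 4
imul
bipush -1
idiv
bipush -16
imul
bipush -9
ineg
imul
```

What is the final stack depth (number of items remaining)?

1

bipush 7    7
bipush -3   7 -3
isub        10
bipush 1    10 1
irem        0
bipush 27   0 27
irem        0
bipush 7    0 7
ineg        0 -7
bipush 8    0 -7 8
idiv        0 0
imul        0
ineg        0
bipush 4    0 4
imul        0
bipush -1   0 -1
idiv        0
bipush -16  0 -16
imul        0
bipush -9   0 -9
ineg        0 9
imul        0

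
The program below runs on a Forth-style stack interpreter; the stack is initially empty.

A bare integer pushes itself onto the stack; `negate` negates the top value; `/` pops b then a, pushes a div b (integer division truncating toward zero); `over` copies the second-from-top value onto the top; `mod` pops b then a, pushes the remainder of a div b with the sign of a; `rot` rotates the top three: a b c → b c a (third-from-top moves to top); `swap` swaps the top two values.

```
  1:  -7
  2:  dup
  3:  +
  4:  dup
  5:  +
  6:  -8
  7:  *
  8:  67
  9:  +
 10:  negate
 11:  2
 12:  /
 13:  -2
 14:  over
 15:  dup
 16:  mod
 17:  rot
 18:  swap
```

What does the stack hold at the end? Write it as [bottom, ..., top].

[-2, -145, 0]

-7     -> [-7]
dup    -> [-7, -7]
+      -> [-14]
dup    -> [-14, -14]
+      -> [-28]
-8     -> [-28, -8]
*      -> [224]
67     -> [224, 67]
+      -> [291]
negate -> [-291]
2      -> [-291, 2]
/      -> [-145]
-2     -> [-145, -2]
over   -> [-145, -2, -145]
dup    -> [-145, -2, -145, -145]
mod    -> [-145, -2, 0]
rot    -> [-2, 0, -145]
swap   -> [-2, -145, 0]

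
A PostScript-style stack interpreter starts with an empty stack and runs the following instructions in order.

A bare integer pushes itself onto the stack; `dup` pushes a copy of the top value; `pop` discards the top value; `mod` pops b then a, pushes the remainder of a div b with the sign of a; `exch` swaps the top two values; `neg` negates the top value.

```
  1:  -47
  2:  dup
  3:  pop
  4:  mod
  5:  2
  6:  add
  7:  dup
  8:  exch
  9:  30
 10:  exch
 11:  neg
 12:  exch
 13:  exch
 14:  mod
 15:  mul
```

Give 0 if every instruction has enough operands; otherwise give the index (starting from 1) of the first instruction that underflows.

-47 → [-47]
dup → [-47, -47]
pop → [-47]
mod  — needs 2 operands, stack has 1 → underflow

4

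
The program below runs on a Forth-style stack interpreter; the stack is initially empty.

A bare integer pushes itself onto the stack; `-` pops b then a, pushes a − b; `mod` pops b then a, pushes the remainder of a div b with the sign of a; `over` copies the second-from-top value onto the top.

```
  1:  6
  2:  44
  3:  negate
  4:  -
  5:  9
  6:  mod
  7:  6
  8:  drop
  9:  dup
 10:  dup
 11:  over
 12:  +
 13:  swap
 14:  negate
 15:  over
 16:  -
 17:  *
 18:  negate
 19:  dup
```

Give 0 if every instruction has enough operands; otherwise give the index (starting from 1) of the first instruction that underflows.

0

6      : 6
44     : 6 44
negate : 6 -44
-      : 50
9      : 50 9
mod    : 5
6      : 5 6
drop   : 5
dup    : 5 5
dup    : 5 5 5
over   : 5 5 5 5
+      : 5 5 10
swap   : 5 10 5
negate : 5 10 -5
over   : 5 10 -5 10
-      : 5 10 -15
*      : 5 -150
negate : 5 150
dup    : 5 150 150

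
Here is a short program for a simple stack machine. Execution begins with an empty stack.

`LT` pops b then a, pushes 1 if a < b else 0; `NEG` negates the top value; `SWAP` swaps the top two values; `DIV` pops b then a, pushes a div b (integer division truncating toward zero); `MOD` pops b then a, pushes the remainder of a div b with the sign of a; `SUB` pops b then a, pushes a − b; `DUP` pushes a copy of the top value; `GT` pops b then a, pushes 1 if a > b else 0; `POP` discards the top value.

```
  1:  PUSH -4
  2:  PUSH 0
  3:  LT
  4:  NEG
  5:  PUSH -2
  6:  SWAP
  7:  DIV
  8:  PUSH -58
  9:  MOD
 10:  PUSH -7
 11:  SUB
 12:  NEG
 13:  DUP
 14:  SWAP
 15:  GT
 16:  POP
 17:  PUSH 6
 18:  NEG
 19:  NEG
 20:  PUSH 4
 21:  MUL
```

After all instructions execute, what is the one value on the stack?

24

PUSH -4  : [-4]
PUSH 0   : [-4, 0]
LT       : [1]
NEG      : [-1]
PUSH -2  : [-1, -2]
SWAP     : [-2, -1]
DIV      : [2]
PUSH -58 : [2, -58]
MOD      : [2]
PUSH -7  : [2, -7]
SUB      : [9]
NEG      : [-9]
DUP      : [-9, -9]
SWAP     : [-9, -9]
GT       : [0]
POP      : []
PUSH 6   : [6]
NEG      : [-6]
NEG      : [6]
PUSH 4   : [6, 4]
MUL      : [24]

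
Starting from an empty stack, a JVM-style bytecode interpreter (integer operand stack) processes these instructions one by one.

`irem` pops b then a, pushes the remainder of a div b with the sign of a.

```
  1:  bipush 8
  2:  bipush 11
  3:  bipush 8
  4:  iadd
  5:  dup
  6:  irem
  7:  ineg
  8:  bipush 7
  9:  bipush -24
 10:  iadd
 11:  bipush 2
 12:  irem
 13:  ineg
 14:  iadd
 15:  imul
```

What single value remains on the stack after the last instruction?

8

bipush 8   -> 8
bipush 11  -> 8 11
bipush 8   -> 8 11 8
iadd       -> 8 19
dup        -> 8 19 19
irem       -> 8 0
ineg       -> 8 0
bipush 7   -> 8 0 7
bipush -24 -> 8 0 7 -24
iadd       -> 8 0 -17
bipush 2   -> 8 0 -17 2
irem       -> 8 0 -1
ineg       -> 8 0 1
iadd       -> 8 1
imul       -> 8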